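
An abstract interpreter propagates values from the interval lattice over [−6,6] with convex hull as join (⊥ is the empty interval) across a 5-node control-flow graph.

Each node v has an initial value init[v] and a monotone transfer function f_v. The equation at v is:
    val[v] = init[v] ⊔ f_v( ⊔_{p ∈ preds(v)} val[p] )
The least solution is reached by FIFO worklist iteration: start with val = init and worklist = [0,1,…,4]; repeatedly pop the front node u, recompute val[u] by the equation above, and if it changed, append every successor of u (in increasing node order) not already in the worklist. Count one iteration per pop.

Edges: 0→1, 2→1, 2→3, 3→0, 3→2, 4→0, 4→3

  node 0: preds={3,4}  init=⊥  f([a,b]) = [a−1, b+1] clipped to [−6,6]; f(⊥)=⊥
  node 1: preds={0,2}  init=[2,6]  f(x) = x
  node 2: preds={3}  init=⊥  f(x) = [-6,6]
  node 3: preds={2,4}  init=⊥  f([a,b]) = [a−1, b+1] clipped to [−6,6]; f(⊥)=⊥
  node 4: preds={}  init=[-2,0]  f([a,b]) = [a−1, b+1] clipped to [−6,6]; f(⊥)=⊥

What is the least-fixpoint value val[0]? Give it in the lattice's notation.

[-6,6]

Worklist (9 pops):
  #1 pop 0: in=[-2,0] → [-3,1] (was ⊥); enqueue []
  #2 pop 1: in=[-3,1] → [-3,6] (was [2,6]); enqueue []
  #3 pop 2: in=⊥ → [-6,6] (was ⊥); enqueue [1]
  #4 pop 3: in=[-6,6] → [-6,6] (was ⊥); enqueue [0,2]
  #5 pop 4: in=⊥ → [-2,0] (no change)
  #6 pop 1: in=[-6,6] → [-6,6] (was [-3,6]); enqueue []
  #7 pop 0: in=[-6,6] → [-6,6] (was [-3,1]); enqueue [1]
  #8 pop 2: in=[-6,6] → [-6,6] (no change)
  #9 pop 1: in=[-6,6] → [-6,6] (no change)

Fixpoint:
  val[0] = [-6,6]
  val[1] = [-6,6]
  val[2] = [-6,6]
  val[3] = [-6,6]
  val[4] = [-2,0]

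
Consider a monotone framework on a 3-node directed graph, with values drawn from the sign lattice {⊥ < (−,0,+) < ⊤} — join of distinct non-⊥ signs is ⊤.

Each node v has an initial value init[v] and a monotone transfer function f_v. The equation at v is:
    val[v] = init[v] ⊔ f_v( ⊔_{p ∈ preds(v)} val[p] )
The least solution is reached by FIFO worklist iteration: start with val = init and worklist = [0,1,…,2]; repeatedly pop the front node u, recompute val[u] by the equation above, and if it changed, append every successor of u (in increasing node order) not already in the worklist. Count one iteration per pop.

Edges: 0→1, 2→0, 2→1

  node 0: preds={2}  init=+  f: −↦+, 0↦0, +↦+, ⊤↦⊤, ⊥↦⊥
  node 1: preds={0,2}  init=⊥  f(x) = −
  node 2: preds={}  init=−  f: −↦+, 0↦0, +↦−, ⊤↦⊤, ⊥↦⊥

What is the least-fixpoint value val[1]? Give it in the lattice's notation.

Worklist (3 pops):
  #1 pop 0: in=− → + (no change)
  #2 pop 1: in=⊤ → − (was ⊥); enqueue []
  #3 pop 2: in=⊥ → − (no change)

Fixpoint:
  val[0] = +
  val[1] = −
  val[2] = −

−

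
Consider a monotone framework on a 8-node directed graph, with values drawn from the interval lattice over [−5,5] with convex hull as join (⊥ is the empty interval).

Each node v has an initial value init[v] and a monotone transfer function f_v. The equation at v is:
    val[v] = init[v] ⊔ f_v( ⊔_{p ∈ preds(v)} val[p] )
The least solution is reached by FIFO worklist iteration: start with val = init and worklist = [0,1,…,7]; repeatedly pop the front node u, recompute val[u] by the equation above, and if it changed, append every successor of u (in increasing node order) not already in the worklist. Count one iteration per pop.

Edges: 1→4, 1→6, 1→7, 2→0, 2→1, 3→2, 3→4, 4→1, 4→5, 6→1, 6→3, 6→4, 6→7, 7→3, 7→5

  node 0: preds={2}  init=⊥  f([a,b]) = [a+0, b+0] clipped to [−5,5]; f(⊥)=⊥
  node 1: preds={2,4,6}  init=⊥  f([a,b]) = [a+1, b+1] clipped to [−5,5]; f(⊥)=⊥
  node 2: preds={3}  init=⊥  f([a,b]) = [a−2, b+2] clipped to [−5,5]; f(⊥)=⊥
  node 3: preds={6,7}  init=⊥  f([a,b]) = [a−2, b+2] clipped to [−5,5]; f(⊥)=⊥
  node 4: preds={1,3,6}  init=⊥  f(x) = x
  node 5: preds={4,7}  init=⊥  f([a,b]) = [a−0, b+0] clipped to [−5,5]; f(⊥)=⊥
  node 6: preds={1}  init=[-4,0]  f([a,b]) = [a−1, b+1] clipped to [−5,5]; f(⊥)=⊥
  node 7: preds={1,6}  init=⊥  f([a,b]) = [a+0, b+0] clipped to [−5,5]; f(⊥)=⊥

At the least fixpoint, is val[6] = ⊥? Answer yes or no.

Worklist (23 pops):
  #1 pop 0: in=⊥ → ⊥ (no change)
  #2 pop 1: in=[-4,0] → [-3,1] (was ⊥); enqueue []
  #3 pop 2: in=⊥ → ⊥ (no change)
  #4 pop 3: in=[-4,0] → [-5,2] (was ⊥); enqueue [2]
  #5 pop 4: in=[-5,2] → [-5,2] (was ⊥); enqueue [1]
  #6 pop 5: in=[-5,2] → [-5,2] (was ⊥); enqueue []
  #7 pop 6: in=[-3,1] → [-4,2] (was [-4,0]); enqueue [3,4]
  #8 pop 7: in=[-4,2] → [-4,2] (was ⊥); enqueue [5]
  #9 pop 2: in=[-5,2] → [-5,4] (was ⊥); enqueue [0]
  #10 pop 1: in=[-5,4] → [-4,5] (was [-3,1]); enqueue [6,7]
  #11 pop 3: in=[-4,2] → [-5,4] (was [-5,2]); enqueue [2]
  #12 pop 4: in=[-5,5] → [-5,5] (was [-5,2]); enqueue [1]
  #13 pop 5: in=[-5,5] → [-5,5] (was [-5,2]); enqueue []
  #14 pop 0: in=[-5,4] → [-5,4] (was ⊥); enqueue []
  #15 pop 6: in=[-4,5] → [-5,5] (was [-4,2]); enqueue [3,4]
  #16 pop 7: in=[-5,5] → [-5,5] (was [-4,2]); enqueue [5]
  #17 pop 2: in=[-5,4] → [-5,5] (was [-5,4]); enqueue [0]
  #18 pop 1: in=[-5,5] → [-4,5] (no change)
  #19 pop 3: in=[-5,5] → [-5,5] (was [-5,4]); enqueue [2]
  #20 pop 4: in=[-5,5] → [-5,5] (no change)
  #21 pop 5: in=[-5,5] → [-5,5] (no change)
  #22 pop 0: in=[-5,5] → [-5,5] (was [-5,4]); enqueue []
  #23 pop 2: in=[-5,5] → [-5,5] (no change)

Fixpoint:
  val[0] = [-5,5]
  val[1] = [-4,5]
  val[2] = [-5,5]
  val[3] = [-5,5]
  val[4] = [-5,5]
  val[5] = [-5,5]
  val[6] = [-5,5]
  val[7] = [-5,5]

no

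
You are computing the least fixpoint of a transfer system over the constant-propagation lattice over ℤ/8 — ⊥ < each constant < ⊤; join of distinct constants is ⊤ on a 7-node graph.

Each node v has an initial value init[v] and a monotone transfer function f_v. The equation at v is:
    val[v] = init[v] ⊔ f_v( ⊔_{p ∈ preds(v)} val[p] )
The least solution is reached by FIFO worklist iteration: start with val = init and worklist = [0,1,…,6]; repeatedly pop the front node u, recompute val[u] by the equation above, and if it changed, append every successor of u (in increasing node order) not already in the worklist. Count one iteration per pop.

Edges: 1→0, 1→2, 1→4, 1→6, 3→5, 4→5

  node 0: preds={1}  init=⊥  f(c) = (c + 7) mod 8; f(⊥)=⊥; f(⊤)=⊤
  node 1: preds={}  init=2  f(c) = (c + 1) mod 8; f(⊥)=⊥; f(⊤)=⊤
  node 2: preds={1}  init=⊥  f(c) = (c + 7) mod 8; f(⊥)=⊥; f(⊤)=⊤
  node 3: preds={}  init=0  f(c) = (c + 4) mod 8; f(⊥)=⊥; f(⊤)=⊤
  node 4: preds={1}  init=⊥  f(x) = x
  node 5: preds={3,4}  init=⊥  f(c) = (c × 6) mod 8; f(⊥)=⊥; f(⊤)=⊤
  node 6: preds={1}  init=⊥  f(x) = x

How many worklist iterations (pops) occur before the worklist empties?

7

Iteration log — 7 steps:
  step 1. node 0  ⊔preds=2  new=1  old=⊥  +wl: 
  step 2. node 1  ⊔preds=⊥  new=2  stable
  step 3. node 2  ⊔preds=2  new=1  old=⊥  +wl: 
  step 4. node 3  ⊔preds=⊥  new=0  stable
  step 5. node 4  ⊔preds=2  new=2  old=⊥  +wl: 
  step 6. node 5  ⊔preds=⊤  new=⊤  old=⊥  +wl: 
  step 7. node 6  ⊔preds=2  new=2  old=⊥  +wl: 

Least fixpoint reached:
  node 0: 1
  node 1: 2
  node 2: 1
  node 3: 0
  node 4: 2
  node 5: ⊤
  node 6: 2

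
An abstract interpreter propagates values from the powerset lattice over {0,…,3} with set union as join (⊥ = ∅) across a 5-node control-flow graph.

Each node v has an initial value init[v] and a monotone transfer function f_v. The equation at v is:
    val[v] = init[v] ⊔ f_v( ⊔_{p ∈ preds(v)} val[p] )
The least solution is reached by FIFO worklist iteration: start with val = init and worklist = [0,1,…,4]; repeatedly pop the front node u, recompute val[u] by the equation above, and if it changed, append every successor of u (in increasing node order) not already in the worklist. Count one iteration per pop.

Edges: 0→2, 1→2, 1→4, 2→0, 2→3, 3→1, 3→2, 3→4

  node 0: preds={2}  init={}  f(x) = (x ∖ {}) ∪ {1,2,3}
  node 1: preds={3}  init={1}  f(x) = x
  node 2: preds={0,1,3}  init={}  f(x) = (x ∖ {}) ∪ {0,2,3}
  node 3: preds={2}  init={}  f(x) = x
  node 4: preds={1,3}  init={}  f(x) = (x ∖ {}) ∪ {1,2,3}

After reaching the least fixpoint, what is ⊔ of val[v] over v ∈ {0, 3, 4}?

Worklist (9 pops):
  #1 pop 0: in={} → {1,2,3} (was {}); enqueue []
  #2 pop 1: in={} → {1} (no change)
  #3 pop 2: in={1,2,3} → {0,1,2,3} (was {}); enqueue [0]
  #4 pop 3: in={0,1,2,3} → {0,1,2,3} (was {}); enqueue [1,2]
  #5 pop 4: in={0,1,2,3} → {0,1,2,3} (was {}); enqueue []
  #6 pop 0: in={0,1,2,3} → {0,1,2,3} (was {1,2,3}); enqueue []
  #7 pop 1: in={0,1,2,3} → {0,1,2,3} (was {1}); enqueue [4]
  #8 pop 2: in={0,1,2,3} → {0,1,2,3} (no change)
  #9 pop 4: in={0,1,2,3} → {0,1,2,3} (no change)

Fixpoint:
  val[0] = {0,1,2,3}
  val[1] = {0,1,2,3}
  val[2] = {0,1,2,3}
  val[3] = {0,1,2,3}
  val[4] = {0,1,2,3}

{0,1,2,3}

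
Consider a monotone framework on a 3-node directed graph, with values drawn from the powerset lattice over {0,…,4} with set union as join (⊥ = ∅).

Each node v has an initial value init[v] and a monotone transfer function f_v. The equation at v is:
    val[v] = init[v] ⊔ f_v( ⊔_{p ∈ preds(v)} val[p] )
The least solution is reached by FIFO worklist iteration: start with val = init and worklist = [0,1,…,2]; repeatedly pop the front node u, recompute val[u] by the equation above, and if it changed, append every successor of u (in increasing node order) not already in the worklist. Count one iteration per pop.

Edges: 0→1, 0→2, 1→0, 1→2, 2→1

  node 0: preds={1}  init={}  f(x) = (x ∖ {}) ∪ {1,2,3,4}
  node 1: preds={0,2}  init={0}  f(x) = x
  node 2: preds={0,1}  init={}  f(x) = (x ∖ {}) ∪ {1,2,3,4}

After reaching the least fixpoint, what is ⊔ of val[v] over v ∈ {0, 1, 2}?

{0,1,2,3,4}

Worklist (5 pops):
  #1 pop 0: in={0} → {0,1,2,3,4} (was {}); enqueue []
  #2 pop 1: in={0,1,2,3,4} → {0,1,2,3,4} (was {0}); enqueue [0]
  #3 pop 2: in={0,1,2,3,4} → {0,1,2,3,4} (was {}); enqueue [1]
  #4 pop 0: in={0,1,2,3,4} → {0,1,2,3,4} (no change)
  #5 pop 1: in={0,1,2,3,4} → {0,1,2,3,4} (no change)

Fixpoint:
  val[0] = {0,1,2,3,4}
  val[1] = {0,1,2,3,4}
  val[2] = {0,1,2,3,4}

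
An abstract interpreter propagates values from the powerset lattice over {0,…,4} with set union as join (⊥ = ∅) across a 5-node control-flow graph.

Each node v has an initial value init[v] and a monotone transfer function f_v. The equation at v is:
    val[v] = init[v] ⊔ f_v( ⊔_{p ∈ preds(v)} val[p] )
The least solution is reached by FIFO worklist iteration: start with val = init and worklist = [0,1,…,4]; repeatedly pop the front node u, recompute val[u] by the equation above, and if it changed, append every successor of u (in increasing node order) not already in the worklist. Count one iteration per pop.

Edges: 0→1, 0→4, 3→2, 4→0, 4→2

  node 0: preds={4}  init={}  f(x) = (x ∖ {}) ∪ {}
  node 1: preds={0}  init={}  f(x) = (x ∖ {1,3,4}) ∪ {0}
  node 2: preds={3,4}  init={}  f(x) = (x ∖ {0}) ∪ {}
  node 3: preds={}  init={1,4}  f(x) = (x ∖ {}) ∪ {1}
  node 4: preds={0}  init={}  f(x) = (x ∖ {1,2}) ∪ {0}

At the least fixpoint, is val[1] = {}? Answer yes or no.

Trace (9 dequeues):
  [1] u=0 | in {} | out {} | ==
  [2] u=1 | in {} | out {0} | prev {} | push {}
  [3] u=2 | in {1,4} | out {1,4} | prev {} | push {}
  [4] u=3 | in {} | out {1,4} | ==
  [5] u=4 | in {} | out {0} | prev {} | push {0,2}
  [6] u=0 | in {0} | out {0} | prev {} | push {1,4}
  [7] u=2 | in {0,1,4} | out {1,4} | ==
  [8] u=1 | in {0} | out {0} | ==
  [9] u=4 | in {0} | out {0} | ==

Converged values:
  [0] {0}
  [1] {0}
  [2] {1,4}
  [3] {1,4}
  [4] {0}

no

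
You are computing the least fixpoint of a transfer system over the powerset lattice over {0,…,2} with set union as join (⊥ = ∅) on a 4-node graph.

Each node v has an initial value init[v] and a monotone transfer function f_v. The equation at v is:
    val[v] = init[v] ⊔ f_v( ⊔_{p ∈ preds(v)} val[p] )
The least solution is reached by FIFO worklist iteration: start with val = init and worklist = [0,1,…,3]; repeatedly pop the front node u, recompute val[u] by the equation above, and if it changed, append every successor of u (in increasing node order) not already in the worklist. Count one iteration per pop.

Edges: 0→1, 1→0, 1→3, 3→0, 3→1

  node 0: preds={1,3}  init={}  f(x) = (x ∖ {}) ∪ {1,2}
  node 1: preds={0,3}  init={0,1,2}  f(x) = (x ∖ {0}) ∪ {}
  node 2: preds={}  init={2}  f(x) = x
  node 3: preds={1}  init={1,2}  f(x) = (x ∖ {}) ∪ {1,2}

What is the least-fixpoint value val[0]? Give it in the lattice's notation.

Worklist (6 pops):
  #1 pop 0: in={0,1,2} → {0,1,2} (was {}); enqueue []
  #2 pop 1: in={0,1,2} → {0,1,2} (no change)
  #3 pop 2: in={} → {2} (no change)
  #4 pop 3: in={0,1,2} → {0,1,2} (was {1,2}); enqueue [0,1]
  #5 pop 0: in={0,1,2} → {0,1,2} (no change)
  #6 pop 1: in={0,1,2} → {0,1,2} (no change)

Fixpoint:
  val[0] = {0,1,2}
  val[1] = {0,1,2}
  val[2] = {2}
  val[3] = {0,1,2}

{0,1,2}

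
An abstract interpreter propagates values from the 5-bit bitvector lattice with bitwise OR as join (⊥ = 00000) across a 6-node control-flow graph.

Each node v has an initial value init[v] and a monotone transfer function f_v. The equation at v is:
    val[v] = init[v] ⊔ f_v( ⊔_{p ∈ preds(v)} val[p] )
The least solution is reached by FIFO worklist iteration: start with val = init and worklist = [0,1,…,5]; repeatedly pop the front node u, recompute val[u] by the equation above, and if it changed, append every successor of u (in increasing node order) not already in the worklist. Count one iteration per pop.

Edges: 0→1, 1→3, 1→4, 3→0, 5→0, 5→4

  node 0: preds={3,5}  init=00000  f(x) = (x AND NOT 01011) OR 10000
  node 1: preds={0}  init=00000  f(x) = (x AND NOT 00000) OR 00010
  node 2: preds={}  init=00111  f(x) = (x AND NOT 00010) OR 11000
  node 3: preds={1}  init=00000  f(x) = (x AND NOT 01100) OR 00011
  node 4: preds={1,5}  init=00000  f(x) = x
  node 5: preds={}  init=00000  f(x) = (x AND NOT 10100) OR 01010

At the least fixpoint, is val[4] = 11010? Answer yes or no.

yes

Worklist (8 pops):
  #1 pop 0: in=00000 → 10000 (was 00000); enqueue []
  #2 pop 1: in=10000 → 10010 (was 00000); enqueue []
  #3 pop 2: in=00000 → 11111 (was 00111); enqueue []
  #4 pop 3: in=10010 → 10011 (was 00000); enqueue [0]
  #5 pop 4: in=10010 → 10010 (was 00000); enqueue []
  #6 pop 5: in=00000 → 01010 (was 00000); enqueue [4]
  #7 pop 0: in=11011 → 10000 (no change)
  #8 pop 4: in=11010 → 11010 (was 10010); enqueue []

Fixpoint:
  val[0] = 10000
  val[1] = 10010
  val[2] = 11111
  val[3] = 10011
  val[4] = 11010
  val[5] = 01010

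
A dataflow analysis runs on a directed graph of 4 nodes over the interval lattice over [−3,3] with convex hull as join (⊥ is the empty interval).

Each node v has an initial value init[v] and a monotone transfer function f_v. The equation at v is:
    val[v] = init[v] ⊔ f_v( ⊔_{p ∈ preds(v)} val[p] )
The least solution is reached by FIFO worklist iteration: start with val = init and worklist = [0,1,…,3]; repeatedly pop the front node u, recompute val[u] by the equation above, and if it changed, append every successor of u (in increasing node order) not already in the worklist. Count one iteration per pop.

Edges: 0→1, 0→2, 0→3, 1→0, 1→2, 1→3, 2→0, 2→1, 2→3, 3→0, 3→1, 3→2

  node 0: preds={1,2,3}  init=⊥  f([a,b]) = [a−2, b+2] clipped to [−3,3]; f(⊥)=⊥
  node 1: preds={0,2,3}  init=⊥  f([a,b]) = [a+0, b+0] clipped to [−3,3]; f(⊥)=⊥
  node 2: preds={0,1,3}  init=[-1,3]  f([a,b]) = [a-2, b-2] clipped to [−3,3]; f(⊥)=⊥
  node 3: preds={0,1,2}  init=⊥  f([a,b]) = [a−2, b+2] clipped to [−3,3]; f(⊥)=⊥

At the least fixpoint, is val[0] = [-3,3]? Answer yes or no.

yes

Trace (7 dequeues):
  [1] u=0 | in [-1,3] | out [-3,3] | prev ⊥ | push {}
  [2] u=1 | in [-3,3] | out [-3,3] | prev ⊥ | push {0}
  [3] u=2 | in [-3,3] | out [-3,3] | prev [-1,3] | push {1}
  [4] u=3 | in [-3,3] | out [-3,3] | prev ⊥ | push {2}
  [5] u=0 | in [-3,3] | out [-3,3] | ==
  [6] u=1 | in [-3,3] | out [-3,3] | ==
  [7] u=2 | in [-3,3] | out [-3,3] | ==

Converged values:
  [0] [-3,3]
  [1] [-3,3]
  [2] [-3,3]
  [3] [-3,3]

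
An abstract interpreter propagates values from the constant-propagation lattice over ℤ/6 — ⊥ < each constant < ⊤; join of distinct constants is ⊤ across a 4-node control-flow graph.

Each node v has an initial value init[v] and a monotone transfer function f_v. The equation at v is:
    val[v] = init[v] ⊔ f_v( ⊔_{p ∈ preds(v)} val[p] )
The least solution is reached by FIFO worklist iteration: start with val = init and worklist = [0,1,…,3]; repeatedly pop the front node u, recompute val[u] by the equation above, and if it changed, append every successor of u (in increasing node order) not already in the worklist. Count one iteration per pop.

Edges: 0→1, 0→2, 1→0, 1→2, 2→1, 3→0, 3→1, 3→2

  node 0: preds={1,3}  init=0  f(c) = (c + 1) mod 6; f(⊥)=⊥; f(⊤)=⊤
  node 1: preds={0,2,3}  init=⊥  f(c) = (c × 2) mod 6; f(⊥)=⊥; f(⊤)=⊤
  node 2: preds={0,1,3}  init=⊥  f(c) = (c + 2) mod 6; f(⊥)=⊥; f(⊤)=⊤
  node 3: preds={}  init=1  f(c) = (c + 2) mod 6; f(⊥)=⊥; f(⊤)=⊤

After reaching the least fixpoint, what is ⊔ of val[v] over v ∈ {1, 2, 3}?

Worklist (6 pops):
  #1 pop 0: in=1 → ⊤ (was 0); enqueue []
  #2 pop 1: in=⊤ → ⊤ (was ⊥); enqueue [0]
  #3 pop 2: in=⊤ → ⊤ (was ⊥); enqueue [1]
  #4 pop 3: in=⊥ → 1 (no change)
  #5 pop 0: in=⊤ → ⊤ (no change)
  #6 pop 1: in=⊤ → ⊤ (no change)

Fixpoint:
  val[0] = ⊤
  val[1] = ⊤
  val[2] = ⊤
  val[3] = 1

⊤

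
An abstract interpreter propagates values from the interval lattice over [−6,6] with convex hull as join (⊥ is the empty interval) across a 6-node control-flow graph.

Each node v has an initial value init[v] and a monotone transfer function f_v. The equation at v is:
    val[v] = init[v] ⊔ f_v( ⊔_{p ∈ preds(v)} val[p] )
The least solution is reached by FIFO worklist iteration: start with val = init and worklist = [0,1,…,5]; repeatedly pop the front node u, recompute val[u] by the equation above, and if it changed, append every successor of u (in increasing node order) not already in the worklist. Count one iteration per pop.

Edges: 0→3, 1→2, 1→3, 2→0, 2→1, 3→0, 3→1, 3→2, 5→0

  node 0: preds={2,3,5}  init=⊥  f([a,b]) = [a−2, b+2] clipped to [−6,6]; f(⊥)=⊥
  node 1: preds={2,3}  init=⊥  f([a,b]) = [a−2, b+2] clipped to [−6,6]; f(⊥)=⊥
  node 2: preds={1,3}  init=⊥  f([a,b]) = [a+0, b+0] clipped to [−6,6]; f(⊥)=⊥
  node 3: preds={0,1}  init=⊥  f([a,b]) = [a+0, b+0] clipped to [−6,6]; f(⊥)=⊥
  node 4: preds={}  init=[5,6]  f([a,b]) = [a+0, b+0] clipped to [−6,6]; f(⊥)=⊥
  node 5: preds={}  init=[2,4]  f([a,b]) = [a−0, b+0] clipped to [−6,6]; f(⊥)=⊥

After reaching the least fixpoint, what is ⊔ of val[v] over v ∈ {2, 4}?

Worklist (21 pops):
  #1 pop 0: in=[2,4] → [0,6] (was ⊥); enqueue []
  #2 pop 1: in=⊥ → ⊥ (no change)
  #3 pop 2: in=⊥ → ⊥ (no change)
  #4 pop 3: in=[0,6] → [0,6] (was ⊥); enqueue [0,1,2]
  #5 pop 4: in=⊥ → [5,6] (no change)
  #6 pop 5: in=⊥ → [2,4] (no change)
  #7 pop 0: in=[0,6] → [-2,6] (was [0,6]); enqueue [3]
  #8 pop 1: in=[0,6] → [-2,6] (was ⊥); enqueue []
  #9 pop 2: in=[-2,6] → [-2,6] (was ⊥); enqueue [0,1]
  #10 pop 3: in=[-2,6] → [-2,6] (was [0,6]); enqueue [2]
  #11 pop 0: in=[-2,6] → [-4,6] (was [-2,6]); enqueue [3]
  #12 pop 1: in=[-2,6] → [-4,6] (was [-2,6]); enqueue []
  #13 pop 2: in=[-4,6] → [-4,6] (was [-2,6]); enqueue [0,1]
  #14 pop 3: in=[-4,6] → [-4,6] (was [-2,6]); enqueue [2]
  #15 pop 0: in=[-4,6] → [-6,6] (was [-4,6]); enqueue [3]
  #16 pop 1: in=[-4,6] → [-6,6] (was [-4,6]); enqueue []
  #17 pop 2: in=[-6,6] → [-6,6] (was [-4,6]); enqueue [0,1]
  #18 pop 3: in=[-6,6] → [-6,6] (was [-4,6]); enqueue [2]
  #19 pop 0: in=[-6,6] → [-6,6] (no change)
  #20 pop 1: in=[-6,6] → [-6,6] (no change)
  #21 pop 2: in=[-6,6] → [-6,6] (no change)

Fixpoint:
  val[0] = [-6,6]
  val[1] = [-6,6]
  val[2] = [-6,6]
  val[3] = [-6,6]
  val[4] = [5,6]
  val[5] = [2,4]

[-6,6]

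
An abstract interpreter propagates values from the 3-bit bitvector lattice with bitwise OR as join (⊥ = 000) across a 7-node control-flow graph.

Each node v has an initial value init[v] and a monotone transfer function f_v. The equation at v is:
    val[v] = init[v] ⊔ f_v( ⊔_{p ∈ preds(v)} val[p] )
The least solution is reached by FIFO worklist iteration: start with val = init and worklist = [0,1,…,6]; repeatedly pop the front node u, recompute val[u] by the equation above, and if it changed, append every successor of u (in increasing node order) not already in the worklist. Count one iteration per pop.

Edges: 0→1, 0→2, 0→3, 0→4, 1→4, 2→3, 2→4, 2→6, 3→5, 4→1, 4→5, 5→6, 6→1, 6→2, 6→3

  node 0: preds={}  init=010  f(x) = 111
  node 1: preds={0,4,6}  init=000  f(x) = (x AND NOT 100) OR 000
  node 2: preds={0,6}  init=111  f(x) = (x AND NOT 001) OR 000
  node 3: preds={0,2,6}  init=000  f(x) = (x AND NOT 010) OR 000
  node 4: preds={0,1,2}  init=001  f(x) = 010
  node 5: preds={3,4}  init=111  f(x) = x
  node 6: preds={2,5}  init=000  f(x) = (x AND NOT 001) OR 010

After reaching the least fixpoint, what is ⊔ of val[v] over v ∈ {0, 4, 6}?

Trace (10 dequeues):
  [1] u=0 | in 000 | out 111 | prev 010 | push {}
  [2] u=1 | in 111 | out 011 | prev 000 | push {}
  [3] u=2 | in 111 | out 111 | ==
  [4] u=3 | in 111 | out 101 | prev 000 | push {}
  [5] u=4 | in 111 | out 011 | prev 001 | push {1}
  [6] u=5 | in 111 | out 111 | ==
  [7] u=6 | in 111 | out 110 | prev 000 | push {2,3}
  [8] u=1 | in 111 | out 011 | ==
  [9] u=2 | in 111 | out 111 | ==
  [10] u=3 | in 111 | out 101 | ==

Converged values:
  [0] 111
  [1] 011
  [2] 111
  [3] 101
  [4] 011
  [5] 111
  [6] 110

111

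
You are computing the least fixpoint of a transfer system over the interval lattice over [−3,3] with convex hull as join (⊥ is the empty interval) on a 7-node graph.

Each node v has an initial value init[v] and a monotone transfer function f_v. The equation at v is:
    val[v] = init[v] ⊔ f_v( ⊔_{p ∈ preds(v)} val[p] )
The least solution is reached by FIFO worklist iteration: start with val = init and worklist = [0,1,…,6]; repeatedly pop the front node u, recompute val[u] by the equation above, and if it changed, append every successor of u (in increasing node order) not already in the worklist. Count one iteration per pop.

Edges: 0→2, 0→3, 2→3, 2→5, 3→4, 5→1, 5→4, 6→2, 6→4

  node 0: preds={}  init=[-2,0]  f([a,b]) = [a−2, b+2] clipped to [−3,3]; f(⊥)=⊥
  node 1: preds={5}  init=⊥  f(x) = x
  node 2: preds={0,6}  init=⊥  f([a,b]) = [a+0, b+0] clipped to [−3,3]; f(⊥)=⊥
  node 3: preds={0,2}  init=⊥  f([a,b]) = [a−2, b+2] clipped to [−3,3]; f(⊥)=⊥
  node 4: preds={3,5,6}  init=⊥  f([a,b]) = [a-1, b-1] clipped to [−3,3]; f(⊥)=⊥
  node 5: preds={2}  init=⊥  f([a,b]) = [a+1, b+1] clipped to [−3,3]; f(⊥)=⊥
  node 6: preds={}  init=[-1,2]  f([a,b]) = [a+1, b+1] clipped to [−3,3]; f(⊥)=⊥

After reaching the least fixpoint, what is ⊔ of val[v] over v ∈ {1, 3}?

Trace (9 dequeues):
  [1] u=0 | in ⊥ | out [-2,0] | ==
  [2] u=1 | in ⊥ | out ⊥ | ==
  [3] u=2 | in [-2,2] | out [-2,2] | prev ⊥ | push {}
  [4] u=3 | in [-2,2] | out [-3,3] | prev ⊥ | push {}
  [5] u=4 | in [-3,3] | out [-3,2] | prev ⊥ | push {}
  [6] u=5 | in [-2,2] | out [-1,3] | prev ⊥ | push {1,4}
  [7] u=6 | in ⊥ | out [-1,2] | ==
  [8] u=1 | in [-1,3] | out [-1,3] | prev ⊥ | push {}
  [9] u=4 | in [-3,3] | out [-3,2] | ==

Converged values:
  [0] [-2,0]
  [1] [-1,3]
  [2] [-2,2]
  [3] [-3,3]
  [4] [-3,2]
  [5] [-1,3]
  [6] [-1,2]

[-3,3]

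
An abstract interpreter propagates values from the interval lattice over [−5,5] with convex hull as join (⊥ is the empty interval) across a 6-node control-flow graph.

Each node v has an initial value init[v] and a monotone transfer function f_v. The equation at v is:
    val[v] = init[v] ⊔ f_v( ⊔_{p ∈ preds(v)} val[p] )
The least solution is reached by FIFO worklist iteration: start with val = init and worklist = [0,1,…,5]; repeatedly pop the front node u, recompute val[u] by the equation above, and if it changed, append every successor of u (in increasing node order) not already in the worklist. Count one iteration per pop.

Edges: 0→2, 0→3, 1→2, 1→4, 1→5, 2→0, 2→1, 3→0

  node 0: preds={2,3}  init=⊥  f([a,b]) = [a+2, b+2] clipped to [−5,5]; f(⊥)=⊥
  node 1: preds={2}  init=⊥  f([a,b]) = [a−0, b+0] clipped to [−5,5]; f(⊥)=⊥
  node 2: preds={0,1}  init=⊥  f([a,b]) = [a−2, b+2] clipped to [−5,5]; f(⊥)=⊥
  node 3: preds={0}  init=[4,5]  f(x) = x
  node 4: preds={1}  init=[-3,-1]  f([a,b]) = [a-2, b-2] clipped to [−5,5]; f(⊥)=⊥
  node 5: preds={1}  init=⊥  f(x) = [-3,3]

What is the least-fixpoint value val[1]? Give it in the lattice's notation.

[-5,5]

Trace (36 dequeues):
  [1] u=0 | in [4,5] | out [5,5] | prev ⊥ | push {}
  [2] u=1 | in ⊥ | out ⊥ | ==
  [3] u=2 | in [5,5] | out [3,5] | prev ⊥ | push {0,1}
  [4] u=3 | in [5,5] | out [4,5] | ==
  [5] u=4 | in ⊥ | out [-3,-1] | ==
  [6] u=5 | in ⊥ | out [-3,3] | prev ⊥ | push {}
  [7] u=0 | in [3,5] | out [5,5] | ==
  [8] u=1 | in [3,5] | out [3,5] | prev ⊥ | push {2,4,5}
  [9] u=2 | in [3,5] | out [1,5] | prev [3,5] | push {0,1}
  [10] u=4 | in [3,5] | out [-3,3] | prev [-3,-1] | push {}
  [11] u=5 | in [3,5] | out [-3,3] | ==
  [12] u=0 | in [1,5] | out [3,5] | prev [5,5] | push {2,3}
  [13] u=1 | in [1,5] | out [1,5] | prev [3,5] | push {4,5}
  [14] u=2 | in [1,5] | out [-1,5] | prev [1,5] | push {0,1}
  [15] u=3 | in [3,5] | out [3,5] | prev [4,5] | push {}
  [16] u=4 | in [1,5] | out [-3,3] | ==
  [17] u=5 | in [1,5] | out [-3,3] | ==
  [18] u=0 | in [-1,5] | out [1,5] | prev [3,5] | push {2,3}
  [19] u=1 | in [-1,5] | out [-1,5] | prev [1,5] | push {4,5}
  [20] u=2 | in [-1,5] | out [-3,5] | prev [-1,5] | push {0,1}
  [21] u=3 | in [1,5] | out [1,5] | prev [3,5] | push {}
  [22] u=4 | in [-1,5] | out [-3,3] | ==
  [23] u=5 | in [-1,5] | out [-3,3] | ==
  [24] u=0 | in [-3,5] | out [-1,5] | prev [1,5] | push {2,3}
  [25] u=1 | in [-3,5] | out [-3,5] | prev [-1,5] | push {4,5}
  [26] u=2 | in [-3,5] | out [-5,5] | prev [-3,5] | push {0,1}
  [27] u=3 | in [-1,5] | out [-1,5] | prev [1,5] | push {}
  [28] u=4 | in [-3,5] | out [-5,3] | prev [-3,3] | push {}
  [29] u=5 | in [-3,5] | out [-3,3] | ==
  [30] u=0 | in [-5,5] | out [-3,5] | prev [-1,5] | push {2,3}
  [31] u=1 | in [-5,5] | out [-5,5] | prev [-3,5] | push {4,5}
  [32] u=2 | in [-5,5] | out [-5,5] | ==
  [33] u=3 | in [-3,5] | out [-3,5] | prev [-1,5] | push {0}
  [34] u=4 | in [-5,5] | out [-5,3] | ==
  [35] u=5 | in [-5,5] | out [-3,3] | ==
  [36] u=0 | in [-5,5] | out [-3,5] | ==

Converged values:
  [0] [-3,5]
  [1] [-5,5]
  [2] [-5,5]
  [3] [-3,5]
  [4] [-5,3]
  [5] [-3,3]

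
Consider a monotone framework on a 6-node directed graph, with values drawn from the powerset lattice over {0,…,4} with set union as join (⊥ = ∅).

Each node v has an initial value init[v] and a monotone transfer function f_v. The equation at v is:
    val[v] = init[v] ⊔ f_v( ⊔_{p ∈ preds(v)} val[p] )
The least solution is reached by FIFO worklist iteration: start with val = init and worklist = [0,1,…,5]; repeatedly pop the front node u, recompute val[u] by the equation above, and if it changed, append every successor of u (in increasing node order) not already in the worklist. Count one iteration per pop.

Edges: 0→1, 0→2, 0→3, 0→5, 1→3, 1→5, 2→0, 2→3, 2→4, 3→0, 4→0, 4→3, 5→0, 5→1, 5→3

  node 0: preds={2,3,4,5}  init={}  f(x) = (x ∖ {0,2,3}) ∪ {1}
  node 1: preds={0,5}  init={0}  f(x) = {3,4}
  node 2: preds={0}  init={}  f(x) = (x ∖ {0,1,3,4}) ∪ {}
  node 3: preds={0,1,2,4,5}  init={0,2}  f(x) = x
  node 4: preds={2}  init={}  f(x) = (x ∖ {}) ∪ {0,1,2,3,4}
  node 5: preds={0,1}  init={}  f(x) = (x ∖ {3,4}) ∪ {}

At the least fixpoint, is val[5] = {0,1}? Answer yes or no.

Trace (11 dequeues):
  [1] u=0 | in {0,2} | out {1} | prev {} | push {}
  [2] u=1 | in {1} | out {0,3,4} | prev {0} | push {}
  [3] u=2 | in {1} | out {} | ==
  [4] u=3 | in {0,1,3,4} | out {0,1,2,3,4} | prev {0,2} | push {0}
  [5] u=4 | in {} | out {0,1,2,3,4} | prev {} | push {3}
  [6] u=5 | in {0,1,3,4} | out {0,1} | prev {} | push {1}
  [7] u=0 | in {0,1,2,3,4} | out {1,4} | prev {1} | push {2,5}
  [8] u=3 | in {0,1,2,3,4} | out {0,1,2,3,4} | ==
  [9] u=1 | in {0,1,4} | out {0,3,4} | ==
  [10] u=2 | in {1,4} | out {} | ==
  [11] u=5 | in {0,1,3,4} | out {0,1} | ==

Converged values:
  [0] {1,4}
  [1] {0,3,4}
  [2] {}
  [3] {0,1,2,3,4}
  [4] {0,1,2,3,4}
  [5] {0,1}

yes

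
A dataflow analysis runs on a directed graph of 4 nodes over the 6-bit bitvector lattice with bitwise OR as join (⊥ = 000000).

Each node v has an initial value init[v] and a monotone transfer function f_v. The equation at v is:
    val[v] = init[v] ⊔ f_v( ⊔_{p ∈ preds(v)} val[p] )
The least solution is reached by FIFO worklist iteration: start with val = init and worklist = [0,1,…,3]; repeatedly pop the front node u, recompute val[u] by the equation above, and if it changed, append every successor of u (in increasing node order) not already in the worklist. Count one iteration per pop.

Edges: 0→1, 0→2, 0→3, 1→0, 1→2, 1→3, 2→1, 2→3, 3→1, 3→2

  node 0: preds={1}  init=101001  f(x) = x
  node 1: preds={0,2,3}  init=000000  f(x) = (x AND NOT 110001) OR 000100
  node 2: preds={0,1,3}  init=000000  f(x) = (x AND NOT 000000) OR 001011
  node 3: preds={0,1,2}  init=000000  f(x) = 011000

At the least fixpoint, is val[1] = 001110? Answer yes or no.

yes

Worklist (12 pops):
  #1 pop 0: in=000000 → 101001 (no change)
  #2 pop 1: in=101001 → 001100 (was 000000); enqueue [0]
  #3 pop 2: in=101101 → 101111 (was 000000); enqueue [1]
  #4 pop 3: in=101111 → 011000 (was 000000); enqueue [2]
  #5 pop 0: in=001100 → 101101 (was 101001); enqueue [3]
  #6 pop 1: in=111111 → 001110 (was 001100); enqueue [0]
  #7 pop 2: in=111111 → 111111 (was 101111); enqueue [1]
  #8 pop 3: in=111111 → 011000 (no change)
  #9 pop 0: in=001110 → 101111 (was 101101); enqueue [2,3]
  #10 pop 1: in=111111 → 001110 (no change)
  #11 pop 2: in=111111 → 111111 (no change)
  #12 pop 3: in=111111 → 011000 (no change)

Fixpoint:
  val[0] = 101111
  val[1] = 001110
  val[2] = 111111
  val[3] = 011000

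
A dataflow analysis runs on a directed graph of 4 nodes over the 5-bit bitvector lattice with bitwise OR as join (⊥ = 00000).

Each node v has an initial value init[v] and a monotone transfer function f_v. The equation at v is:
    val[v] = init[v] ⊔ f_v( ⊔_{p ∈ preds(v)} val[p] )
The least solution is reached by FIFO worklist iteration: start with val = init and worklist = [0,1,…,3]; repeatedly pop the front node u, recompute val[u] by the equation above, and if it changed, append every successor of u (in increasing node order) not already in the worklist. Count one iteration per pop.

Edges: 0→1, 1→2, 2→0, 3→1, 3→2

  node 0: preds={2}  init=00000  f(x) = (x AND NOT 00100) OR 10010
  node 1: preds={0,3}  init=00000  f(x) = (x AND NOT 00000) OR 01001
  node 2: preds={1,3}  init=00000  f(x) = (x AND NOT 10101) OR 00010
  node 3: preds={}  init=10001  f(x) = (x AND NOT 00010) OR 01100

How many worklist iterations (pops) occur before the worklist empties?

7

Iteration log — 7 steps:
  step 1. node 0  ⊔preds=00000  new=10010  old=00000  +wl: 
  step 2. node 1  ⊔preds=10011  new=11011  old=00000  +wl: 
  step 3. node 2  ⊔preds=11011  new=01010  old=00000  +wl: 0
  step 4. node 3  ⊔preds=00000  new=11101  old=10001  +wl: 1,2
  step 5. node 0  ⊔preds=01010  new=11010  old=10010  +wl: 
  step 6. node 1  ⊔preds=11111  new=11111  old=11011  +wl: 
  step 7. node 2  ⊔preds=11111  new=01010  stable

Least fixpoint reached:
  node 0: 11010
  node 1: 11111
  node 2: 01010
  node 3: 11101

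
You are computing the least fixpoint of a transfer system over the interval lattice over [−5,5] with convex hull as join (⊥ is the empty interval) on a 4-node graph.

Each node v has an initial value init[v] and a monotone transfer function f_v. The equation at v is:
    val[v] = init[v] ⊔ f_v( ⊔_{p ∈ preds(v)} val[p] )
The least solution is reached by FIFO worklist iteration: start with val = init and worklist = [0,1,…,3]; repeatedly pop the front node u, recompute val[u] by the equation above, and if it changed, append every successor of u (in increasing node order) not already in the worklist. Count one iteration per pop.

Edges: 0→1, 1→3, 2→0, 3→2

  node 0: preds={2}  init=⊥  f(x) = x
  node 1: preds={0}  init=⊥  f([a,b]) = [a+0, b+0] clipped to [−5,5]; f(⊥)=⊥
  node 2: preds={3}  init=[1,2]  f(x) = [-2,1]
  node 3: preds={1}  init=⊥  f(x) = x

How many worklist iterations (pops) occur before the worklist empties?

9

Iteration log — 9 steps:
  step 1. node 0  ⊔preds=[1,2]  new=[1,2]  old=⊥  +wl: 
  step 2. node 1  ⊔preds=[1,2]  new=[1,2]  old=⊥  +wl: 
  step 3. node 2  ⊔preds=⊥  new=[-2,2]  old=[1,2]  +wl: 0
  step 4. node 3  ⊔preds=[1,2]  new=[1,2]  old=⊥  +wl: 2
  step 5. node 0  ⊔preds=[-2,2]  new=[-2,2]  old=[1,2]  +wl: 1
  step 6. node 2  ⊔preds=[1,2]  new=[-2,2]  stable
  step 7. node 1  ⊔preds=[-2,2]  new=[-2,2]  old=[1,2]  +wl: 3
  step 8. node 3  ⊔preds=[-2,2]  new=[-2,2]  old=[1,2]  +wl: 2
  step 9. node 2  ⊔preds=[-2,2]  new=[-2,2]  stable

Least fixpoint reached:
  node 0: [-2,2]
  node 1: [-2,2]
  node 2: [-2,2]
  node 3: [-2,2]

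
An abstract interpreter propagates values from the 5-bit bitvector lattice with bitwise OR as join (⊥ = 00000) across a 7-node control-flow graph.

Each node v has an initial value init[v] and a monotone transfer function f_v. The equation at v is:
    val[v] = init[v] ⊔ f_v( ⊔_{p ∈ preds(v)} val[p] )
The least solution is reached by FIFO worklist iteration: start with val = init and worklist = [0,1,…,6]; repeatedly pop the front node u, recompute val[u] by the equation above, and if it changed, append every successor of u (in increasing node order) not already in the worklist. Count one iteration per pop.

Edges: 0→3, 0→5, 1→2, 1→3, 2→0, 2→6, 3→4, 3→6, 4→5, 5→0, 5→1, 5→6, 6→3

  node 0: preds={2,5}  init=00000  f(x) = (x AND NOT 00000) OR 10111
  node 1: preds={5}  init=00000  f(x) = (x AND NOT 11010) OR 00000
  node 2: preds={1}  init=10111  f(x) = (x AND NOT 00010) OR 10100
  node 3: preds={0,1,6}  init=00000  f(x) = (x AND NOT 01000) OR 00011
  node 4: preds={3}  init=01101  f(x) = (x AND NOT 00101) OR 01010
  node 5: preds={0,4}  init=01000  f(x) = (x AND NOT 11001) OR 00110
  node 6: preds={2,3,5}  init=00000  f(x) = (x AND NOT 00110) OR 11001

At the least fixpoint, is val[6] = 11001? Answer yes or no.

yes

Trace (11 dequeues):
  [1] u=0 | in 11111 | out 11111 | prev 00000 | push {}
  [2] u=1 | in 01000 | out 00000 | ==
  [3] u=2 | in 00000 | out 10111 | ==
  [4] u=3 | in 11111 | out 10111 | prev 00000 | push {}
  [5] u=4 | in 10111 | out 11111 | prev 01101 | push {}
  [6] u=5 | in 11111 | out 01110 | prev 01000 | push {0,1}
  [7] u=6 | in 11111 | out 11001 | prev 00000 | push {3}
  [8] u=0 | in 11111 | out 11111 | ==
  [9] u=1 | in 01110 | out 00100 | prev 00000 | push {2}
  [10] u=3 | in 11111 | out 10111 | ==
  [11] u=2 | in 00100 | out 10111 | ==

Converged values:
  [0] 11111
  [1] 00100
  [2] 10111
  [3] 10111
  [4] 11111
  [5] 01110
  [6] 11001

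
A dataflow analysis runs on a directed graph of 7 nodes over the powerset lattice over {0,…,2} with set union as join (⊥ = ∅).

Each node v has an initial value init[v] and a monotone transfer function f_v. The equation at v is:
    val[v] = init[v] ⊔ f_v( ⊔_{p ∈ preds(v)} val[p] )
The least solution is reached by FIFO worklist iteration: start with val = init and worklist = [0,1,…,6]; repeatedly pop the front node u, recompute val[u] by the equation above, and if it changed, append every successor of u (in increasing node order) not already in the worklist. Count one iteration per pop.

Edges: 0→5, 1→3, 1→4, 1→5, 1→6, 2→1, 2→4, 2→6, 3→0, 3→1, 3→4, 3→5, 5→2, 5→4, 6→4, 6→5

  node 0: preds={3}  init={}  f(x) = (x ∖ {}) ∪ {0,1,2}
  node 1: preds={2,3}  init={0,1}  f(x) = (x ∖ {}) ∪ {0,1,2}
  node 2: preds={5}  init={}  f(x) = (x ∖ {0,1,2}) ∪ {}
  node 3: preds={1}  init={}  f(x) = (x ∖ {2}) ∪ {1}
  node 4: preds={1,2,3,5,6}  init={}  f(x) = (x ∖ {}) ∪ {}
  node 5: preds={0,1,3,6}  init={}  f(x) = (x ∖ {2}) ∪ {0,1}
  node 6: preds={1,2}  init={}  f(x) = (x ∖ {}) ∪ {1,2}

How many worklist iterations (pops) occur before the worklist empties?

Worklist (12 pops):
  #1 pop 0: in={} → {0,1,2} (was {}); enqueue []
  #2 pop 1: in={} → {0,1,2} (was {0,1}); enqueue []
  #3 pop 2: in={} → {} (no change)
  #4 pop 3: in={0,1,2} → {0,1} (was {}); enqueue [0,1]
  #5 pop 4: in={0,1,2} → {0,1,2} (was {}); enqueue []
  #6 pop 5: in={0,1,2} → {0,1} (was {}); enqueue [2,4]
  #7 pop 6: in={0,1,2} → {0,1,2} (was {}); enqueue [5]
  #8 pop 0: in={0,1} → {0,1,2} (no change)
  #9 pop 1: in={0,1} → {0,1,2} (no change)
  #10 pop 2: in={0,1} → {} (no change)
  #11 pop 4: in={0,1,2} → {0,1,2} (no change)
  #12 pop 5: in={0,1,2} → {0,1} (no change)

Fixpoint:
  val[0] = {0,1,2}
  val[1] = {0,1,2}
  val[2] = {}
  val[3] = {0,1}
  val[4] = {0,1,2}
  val[5] = {0,1}
  val[6] = {0,1,2}

12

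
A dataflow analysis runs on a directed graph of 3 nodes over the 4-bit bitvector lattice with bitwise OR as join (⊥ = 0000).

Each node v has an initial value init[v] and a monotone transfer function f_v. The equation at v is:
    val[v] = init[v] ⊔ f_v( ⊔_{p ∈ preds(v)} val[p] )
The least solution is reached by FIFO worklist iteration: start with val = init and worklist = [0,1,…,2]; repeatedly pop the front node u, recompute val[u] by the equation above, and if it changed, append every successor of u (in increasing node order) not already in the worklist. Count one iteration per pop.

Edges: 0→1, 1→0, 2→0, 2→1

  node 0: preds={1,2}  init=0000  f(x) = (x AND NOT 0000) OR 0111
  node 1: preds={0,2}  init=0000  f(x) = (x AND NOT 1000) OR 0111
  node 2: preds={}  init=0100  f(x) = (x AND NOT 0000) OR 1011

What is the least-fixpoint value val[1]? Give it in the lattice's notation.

0111

Trace (5 dequeues):
  [1] u=0 | in 0100 | out 0111 | prev 0000 | push {}
  [2] u=1 | in 0111 | out 0111 | prev 0000 | push {0}
  [3] u=2 | in 0000 | out 1111 | prev 0100 | push {1}
  [4] u=0 | in 1111 | out 1111 | prev 0111 | push {}
  [5] u=1 | in 1111 | out 0111 | ==

Converged values:
  [0] 1111
  [1] 0111
  [2] 1111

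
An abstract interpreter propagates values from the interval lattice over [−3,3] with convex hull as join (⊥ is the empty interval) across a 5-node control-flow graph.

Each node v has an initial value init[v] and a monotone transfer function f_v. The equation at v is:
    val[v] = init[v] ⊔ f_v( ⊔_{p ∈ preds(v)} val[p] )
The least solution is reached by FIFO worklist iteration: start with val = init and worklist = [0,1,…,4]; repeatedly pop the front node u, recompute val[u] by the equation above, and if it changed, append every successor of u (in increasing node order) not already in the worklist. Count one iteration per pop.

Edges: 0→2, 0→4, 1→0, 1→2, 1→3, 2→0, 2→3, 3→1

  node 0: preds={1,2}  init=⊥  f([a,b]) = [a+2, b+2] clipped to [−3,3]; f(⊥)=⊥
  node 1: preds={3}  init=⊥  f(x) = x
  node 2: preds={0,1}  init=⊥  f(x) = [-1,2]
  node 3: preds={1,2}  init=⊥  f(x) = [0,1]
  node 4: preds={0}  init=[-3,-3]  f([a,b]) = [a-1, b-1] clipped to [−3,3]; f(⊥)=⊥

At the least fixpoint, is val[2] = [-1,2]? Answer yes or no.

yes

Trace (11 dequeues):
  [1] u=0 | in ⊥ | out ⊥ | ==
  [2] u=1 | in ⊥ | out ⊥ | ==
  [3] u=2 | in ⊥ | out [-1,2] | prev ⊥ | push {0}
  [4] u=3 | in [-1,2] | out [0,1] | prev ⊥ | push {1}
  [5] u=4 | in ⊥ | out [-3,-3] | ==
  [6] u=0 | in [-1,2] | out [1,3] | prev ⊥ | push {2,4}
  [7] u=1 | in [0,1] | out [0,1] | prev ⊥ | push {0,3}
  [8] u=2 | in [0,3] | out [-1,2] | ==
  [9] u=4 | in [1,3] | out [-3,2] | prev [-3,-3] | push {}
  [10] u=0 | in [-1,2] | out [1,3] | ==
  [11] u=3 | in [-1,2] | out [0,1] | ==

Converged values:
  [0] [1,3]
  [1] [0,1]
  [2] [-1,2]
  [3] [0,1]
  [4] [-3,2]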